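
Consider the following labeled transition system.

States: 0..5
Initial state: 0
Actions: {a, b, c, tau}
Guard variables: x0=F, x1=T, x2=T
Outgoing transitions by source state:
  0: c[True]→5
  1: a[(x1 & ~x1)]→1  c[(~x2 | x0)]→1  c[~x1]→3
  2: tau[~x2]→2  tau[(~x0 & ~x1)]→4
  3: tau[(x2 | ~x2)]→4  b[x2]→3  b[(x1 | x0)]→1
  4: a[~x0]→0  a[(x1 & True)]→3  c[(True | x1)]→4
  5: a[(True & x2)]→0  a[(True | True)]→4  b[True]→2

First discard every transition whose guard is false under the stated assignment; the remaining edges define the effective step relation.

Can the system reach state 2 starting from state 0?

Guard filter leaves 10 enabled edge(s).
Layer 0: {0}
Layer 1: {5}  total {0,5}
Layer 2: {2,4}  total {0,2,4,5}
Layer 3: {3}  total {0,2,3,4,5}
Layer 4: {1}  total {0,1,2,3,4,5}
Reach set: {0,1,2,3,4,5}
witness 2: c·b

Answer: REACHABLE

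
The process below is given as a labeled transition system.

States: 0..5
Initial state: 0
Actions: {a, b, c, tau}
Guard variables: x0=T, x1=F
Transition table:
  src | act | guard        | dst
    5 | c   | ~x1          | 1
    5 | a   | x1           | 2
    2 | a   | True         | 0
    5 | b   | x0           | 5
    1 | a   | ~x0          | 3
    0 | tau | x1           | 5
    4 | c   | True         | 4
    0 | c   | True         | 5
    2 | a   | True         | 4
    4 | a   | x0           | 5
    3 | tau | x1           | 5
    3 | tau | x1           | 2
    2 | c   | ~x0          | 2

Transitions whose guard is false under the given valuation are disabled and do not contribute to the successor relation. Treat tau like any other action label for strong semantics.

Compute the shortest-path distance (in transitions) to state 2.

Answer: UNREACHABLE

Analysis:
Layered search for 2:
  L0 = {0}
  L1 = {5}
  L2 = {1}
2 never appears.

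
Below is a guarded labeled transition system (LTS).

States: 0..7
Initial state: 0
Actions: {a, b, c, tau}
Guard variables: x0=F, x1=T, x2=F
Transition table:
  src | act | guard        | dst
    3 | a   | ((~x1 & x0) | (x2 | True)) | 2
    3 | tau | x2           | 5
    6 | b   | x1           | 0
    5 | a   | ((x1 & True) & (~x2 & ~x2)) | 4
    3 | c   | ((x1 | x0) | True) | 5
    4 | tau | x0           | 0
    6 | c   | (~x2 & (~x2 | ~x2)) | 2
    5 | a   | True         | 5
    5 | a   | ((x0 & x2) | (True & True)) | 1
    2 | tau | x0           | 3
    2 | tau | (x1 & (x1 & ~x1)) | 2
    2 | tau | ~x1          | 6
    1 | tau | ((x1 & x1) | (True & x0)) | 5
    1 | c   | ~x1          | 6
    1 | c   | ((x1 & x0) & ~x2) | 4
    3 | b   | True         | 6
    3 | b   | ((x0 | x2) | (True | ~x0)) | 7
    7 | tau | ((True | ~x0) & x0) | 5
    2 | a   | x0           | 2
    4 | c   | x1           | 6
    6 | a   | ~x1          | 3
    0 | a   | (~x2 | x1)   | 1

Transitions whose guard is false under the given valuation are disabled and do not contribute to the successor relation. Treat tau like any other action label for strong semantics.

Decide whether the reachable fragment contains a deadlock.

Answer: DEADLOCK at state 2

Analysis:
R = {0,1,2,4,5,6}
  0: a→1  [1 exit(s)]
  1: tau→5  [1 exit(s)]
  2: ∅  [no exit]
  4: c→6  [1 exit(s)]
  5: a→1  a→4  a→5  [3 exit(s)]
  6: b→0  c→2  [2 exit(s)]
trace reaching 2: a·tau·a·c·c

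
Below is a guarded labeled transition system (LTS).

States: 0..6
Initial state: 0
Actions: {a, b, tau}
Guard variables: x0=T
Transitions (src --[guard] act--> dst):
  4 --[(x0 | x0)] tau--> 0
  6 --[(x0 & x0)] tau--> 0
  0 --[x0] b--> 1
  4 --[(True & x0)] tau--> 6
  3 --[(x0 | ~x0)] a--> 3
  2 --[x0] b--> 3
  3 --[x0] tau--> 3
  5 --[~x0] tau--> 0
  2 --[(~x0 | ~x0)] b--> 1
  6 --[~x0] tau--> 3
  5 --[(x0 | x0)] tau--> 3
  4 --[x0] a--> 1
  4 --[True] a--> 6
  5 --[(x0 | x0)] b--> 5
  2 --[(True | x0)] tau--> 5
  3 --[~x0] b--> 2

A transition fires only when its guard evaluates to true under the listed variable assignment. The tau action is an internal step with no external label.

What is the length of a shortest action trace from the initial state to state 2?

Answer: UNREACHABLE

Working:
Layered search for 2:
  L0 = {0}
  L1 = {1}
2 never appears.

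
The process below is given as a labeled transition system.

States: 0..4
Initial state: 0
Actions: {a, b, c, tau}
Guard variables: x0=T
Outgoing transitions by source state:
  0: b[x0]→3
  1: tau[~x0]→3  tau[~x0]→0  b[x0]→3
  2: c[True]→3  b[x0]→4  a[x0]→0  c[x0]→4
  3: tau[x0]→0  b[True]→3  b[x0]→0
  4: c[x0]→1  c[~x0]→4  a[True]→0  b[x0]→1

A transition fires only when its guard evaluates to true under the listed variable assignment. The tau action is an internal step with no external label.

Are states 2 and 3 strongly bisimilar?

Answer: NOT BISIMILAR

Working:
Bisimulation quotient by refinement:
  π0 = {{0,1,2,3,4}}
  π1 = {{0,1},{2,4},{3}}
  π2 = {{0,1},{2},{3},{4}}
Fixed point at round 3; 4 class(es).
class of 2: {2}; class of 3: {3}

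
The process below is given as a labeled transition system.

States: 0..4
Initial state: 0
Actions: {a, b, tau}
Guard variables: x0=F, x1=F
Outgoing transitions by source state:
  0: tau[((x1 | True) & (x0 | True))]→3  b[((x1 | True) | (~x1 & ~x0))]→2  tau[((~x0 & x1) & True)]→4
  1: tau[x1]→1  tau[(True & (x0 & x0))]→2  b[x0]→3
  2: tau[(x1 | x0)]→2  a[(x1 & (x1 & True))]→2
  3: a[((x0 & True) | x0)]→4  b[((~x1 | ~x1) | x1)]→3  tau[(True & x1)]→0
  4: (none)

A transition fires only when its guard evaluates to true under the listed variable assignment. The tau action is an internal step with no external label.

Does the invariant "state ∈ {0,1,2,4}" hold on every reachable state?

Answer: INVARIANT VIOLATED at state 3

Working:
Safe = {0,1,2,4}
R = {0,2,3}
  0: ✓
  2: ✓
  3: outside
reach 3 via tau — violates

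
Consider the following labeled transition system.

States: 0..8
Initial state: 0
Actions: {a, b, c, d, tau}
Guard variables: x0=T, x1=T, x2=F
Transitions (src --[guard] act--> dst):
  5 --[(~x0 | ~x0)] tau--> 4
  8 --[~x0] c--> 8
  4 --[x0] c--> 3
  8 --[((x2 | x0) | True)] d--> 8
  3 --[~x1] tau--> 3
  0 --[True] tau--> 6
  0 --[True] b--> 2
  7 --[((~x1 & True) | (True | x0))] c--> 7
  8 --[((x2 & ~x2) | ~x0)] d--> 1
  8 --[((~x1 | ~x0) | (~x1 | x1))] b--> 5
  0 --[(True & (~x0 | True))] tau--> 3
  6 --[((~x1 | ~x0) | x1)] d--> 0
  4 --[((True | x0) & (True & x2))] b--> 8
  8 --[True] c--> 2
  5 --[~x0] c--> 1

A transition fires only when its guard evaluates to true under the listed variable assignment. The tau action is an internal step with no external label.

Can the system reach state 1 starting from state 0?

Answer: UNREACHABLE

Working:
After dropping false guards: 9 live edges.
L0 = {0}
L1 = {2,3,6}  now seen {0,2,3,6}
Reach set: {0,2,3,6}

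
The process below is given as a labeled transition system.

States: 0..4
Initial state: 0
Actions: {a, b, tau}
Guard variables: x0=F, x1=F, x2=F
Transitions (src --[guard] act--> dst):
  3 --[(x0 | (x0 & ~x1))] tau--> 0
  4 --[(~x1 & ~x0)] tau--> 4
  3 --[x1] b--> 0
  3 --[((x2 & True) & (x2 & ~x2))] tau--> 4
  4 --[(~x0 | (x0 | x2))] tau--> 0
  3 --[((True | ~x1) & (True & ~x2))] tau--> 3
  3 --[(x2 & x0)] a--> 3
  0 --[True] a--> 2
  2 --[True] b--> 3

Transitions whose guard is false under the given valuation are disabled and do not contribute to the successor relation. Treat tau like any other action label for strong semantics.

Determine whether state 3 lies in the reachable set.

After dropping false guards: 5 live edges.
depth 0: {0}
depth 1: {2}  cumulative {0,2}
depth 2: {3}  cumulative {0,2,3}
R = {0,2,3}
Path to 3: a·b

Answer: REACHABLE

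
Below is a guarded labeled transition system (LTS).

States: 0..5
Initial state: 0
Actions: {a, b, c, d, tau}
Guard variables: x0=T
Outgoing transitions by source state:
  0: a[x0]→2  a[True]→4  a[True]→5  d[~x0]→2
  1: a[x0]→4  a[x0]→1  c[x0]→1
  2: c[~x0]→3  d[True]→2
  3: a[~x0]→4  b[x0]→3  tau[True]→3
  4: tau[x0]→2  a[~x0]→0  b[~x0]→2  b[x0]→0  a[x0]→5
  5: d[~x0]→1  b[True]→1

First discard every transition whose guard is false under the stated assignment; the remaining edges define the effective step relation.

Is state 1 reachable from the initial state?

After dropping false guards: 13 live edges.
Layer 0: {0}
Layer 1: {2,4,5}  now seen {0,2,4,5}
Layer 2: {1}  now seen {0,1,2,4,5}
Reach set: {0,1,2,4,5}
Path to 1: a·b

Answer: REACHABLE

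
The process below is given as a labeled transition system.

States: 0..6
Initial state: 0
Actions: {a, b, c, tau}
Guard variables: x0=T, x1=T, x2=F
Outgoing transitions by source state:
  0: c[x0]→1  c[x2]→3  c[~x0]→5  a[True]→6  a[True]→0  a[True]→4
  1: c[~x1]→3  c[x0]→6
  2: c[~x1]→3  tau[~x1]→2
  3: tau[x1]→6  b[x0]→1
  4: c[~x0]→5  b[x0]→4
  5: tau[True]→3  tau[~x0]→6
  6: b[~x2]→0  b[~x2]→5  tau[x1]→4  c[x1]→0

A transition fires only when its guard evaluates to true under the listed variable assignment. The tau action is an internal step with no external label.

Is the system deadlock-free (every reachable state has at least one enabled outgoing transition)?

Reach set: {0,1,3,4,5,6}
  0: a→0  a→4  a→6  c→1  [deg 4]
  1: c→6  [deg 1]
  3: b→1  tau→6  [deg 2]
  4: b→4  [deg 1]
  5: tau→3  [deg 1]
  6: b→0  b→5  c→0  tau→4  [deg 4]

Answer: DEADLOCK-FREE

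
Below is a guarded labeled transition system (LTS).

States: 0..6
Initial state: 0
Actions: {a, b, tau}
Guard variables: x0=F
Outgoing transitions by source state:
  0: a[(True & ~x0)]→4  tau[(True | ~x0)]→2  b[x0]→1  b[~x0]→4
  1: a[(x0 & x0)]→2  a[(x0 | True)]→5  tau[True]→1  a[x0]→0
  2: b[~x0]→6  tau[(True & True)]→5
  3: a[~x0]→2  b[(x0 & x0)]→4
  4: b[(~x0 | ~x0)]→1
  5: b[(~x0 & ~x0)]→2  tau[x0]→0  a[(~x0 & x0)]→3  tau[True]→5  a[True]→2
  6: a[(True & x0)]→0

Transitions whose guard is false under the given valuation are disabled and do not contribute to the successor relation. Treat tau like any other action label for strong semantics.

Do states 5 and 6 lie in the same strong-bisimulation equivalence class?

Answer: NOT BISIMILAR

Working:
Refine partition for ~:
  π0 = {{0,1,2,3,4,5,6}}
  π1 = {{0,5},{1},{2},{3},{4},{6}}
  π2 = {{0},{1},{2},{3},{4},{5},{6}}
7 equivalence class(es) (converged in 3)
class of 5: {5}; class of 6: {6}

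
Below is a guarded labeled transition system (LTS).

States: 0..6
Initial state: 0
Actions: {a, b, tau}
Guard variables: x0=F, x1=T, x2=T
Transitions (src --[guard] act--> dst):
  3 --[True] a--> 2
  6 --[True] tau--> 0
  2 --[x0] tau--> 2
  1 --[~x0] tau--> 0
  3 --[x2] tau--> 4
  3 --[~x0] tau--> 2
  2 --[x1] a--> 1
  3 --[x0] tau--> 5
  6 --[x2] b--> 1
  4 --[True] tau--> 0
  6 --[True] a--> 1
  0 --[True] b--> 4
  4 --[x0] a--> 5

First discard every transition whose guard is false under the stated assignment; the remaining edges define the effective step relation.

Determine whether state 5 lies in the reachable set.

Answer: UNREACHABLE

Trace:
Guard filter leaves 10 enabled edge(s).
depth 0: {0}
depth 1: {4}  now seen {0,4}
Reach set: {0,4}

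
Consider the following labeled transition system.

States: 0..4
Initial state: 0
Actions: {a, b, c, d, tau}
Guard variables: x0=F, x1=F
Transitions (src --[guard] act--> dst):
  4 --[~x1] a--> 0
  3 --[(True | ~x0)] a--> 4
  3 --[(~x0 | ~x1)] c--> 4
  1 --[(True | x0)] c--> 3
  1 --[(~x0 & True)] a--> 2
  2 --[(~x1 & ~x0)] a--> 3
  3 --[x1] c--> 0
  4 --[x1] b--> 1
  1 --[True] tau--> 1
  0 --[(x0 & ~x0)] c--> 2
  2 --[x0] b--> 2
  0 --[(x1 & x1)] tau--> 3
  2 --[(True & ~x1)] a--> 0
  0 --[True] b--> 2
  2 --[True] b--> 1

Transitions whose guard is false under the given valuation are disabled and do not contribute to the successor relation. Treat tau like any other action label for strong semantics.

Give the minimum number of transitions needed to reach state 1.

Layered search for 1:
  Layer 0: {0}
  Layer 1: {2}
  Layer 2: {1,3}
1 enters at depth 2; path b·b

Answer: 2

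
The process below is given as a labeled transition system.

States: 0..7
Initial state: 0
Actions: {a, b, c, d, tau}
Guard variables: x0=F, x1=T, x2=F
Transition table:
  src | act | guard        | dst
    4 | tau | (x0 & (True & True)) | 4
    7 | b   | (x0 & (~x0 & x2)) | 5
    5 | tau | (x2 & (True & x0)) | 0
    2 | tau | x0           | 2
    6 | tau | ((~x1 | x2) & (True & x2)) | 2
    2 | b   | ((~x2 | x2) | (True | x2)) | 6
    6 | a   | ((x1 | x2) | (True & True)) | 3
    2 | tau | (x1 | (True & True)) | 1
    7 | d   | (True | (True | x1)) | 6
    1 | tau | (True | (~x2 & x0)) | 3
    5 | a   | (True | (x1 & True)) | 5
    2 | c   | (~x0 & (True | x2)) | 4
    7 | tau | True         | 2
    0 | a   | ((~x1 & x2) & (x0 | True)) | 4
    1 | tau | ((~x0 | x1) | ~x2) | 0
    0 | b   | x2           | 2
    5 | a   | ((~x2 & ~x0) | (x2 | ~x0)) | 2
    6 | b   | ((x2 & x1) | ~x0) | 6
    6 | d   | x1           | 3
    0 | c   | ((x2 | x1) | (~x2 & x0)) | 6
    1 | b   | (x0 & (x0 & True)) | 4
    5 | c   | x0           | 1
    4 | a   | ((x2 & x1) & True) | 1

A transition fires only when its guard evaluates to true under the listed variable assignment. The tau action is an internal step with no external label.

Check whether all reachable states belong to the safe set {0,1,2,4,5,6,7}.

Answer: INVARIANT VIOLATED at state 3

Analysis:
Allowed set {0,1,2,4,5,6,7}
Reachable = {0,3,6}
  0: safe
  3: VIOLATES
  6: safe
counterexample path to 3: c·a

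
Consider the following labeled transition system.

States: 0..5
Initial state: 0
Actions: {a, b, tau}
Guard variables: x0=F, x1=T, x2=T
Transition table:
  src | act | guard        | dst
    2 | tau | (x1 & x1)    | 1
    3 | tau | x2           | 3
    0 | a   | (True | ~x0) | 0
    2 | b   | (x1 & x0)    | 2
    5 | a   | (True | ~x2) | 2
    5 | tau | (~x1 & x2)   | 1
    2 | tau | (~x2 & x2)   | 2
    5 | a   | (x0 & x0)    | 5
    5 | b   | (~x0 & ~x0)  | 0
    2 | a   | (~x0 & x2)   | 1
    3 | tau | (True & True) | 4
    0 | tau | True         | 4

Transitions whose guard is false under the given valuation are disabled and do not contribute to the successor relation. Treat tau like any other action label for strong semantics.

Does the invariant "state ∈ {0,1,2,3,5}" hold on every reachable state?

Inv-set: {0,1,2,3,5}
R = {0,4}
  0: ok
  4: VIOLATES
counterexample path to 4: tau

Answer: INVARIANT VIOLATED at state 4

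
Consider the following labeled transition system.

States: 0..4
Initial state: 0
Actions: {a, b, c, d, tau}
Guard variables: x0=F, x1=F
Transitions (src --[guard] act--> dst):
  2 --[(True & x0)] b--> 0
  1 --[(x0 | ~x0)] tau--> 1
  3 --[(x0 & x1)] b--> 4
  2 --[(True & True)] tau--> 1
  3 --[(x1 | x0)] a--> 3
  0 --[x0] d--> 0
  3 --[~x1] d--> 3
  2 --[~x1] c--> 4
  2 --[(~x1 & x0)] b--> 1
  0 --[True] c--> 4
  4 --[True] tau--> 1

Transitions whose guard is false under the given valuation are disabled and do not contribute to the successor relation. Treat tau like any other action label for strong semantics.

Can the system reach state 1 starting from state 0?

Answer: REACHABLE

Working:
Guard filter leaves 6 enabled edge(s).
depth 0: {0}
depth 1: {4}  cumulative {0,4}
depth 2: {1}  cumulative {0,1,4}
Reachable = {0,1,4}
trace reaching 1: c·tau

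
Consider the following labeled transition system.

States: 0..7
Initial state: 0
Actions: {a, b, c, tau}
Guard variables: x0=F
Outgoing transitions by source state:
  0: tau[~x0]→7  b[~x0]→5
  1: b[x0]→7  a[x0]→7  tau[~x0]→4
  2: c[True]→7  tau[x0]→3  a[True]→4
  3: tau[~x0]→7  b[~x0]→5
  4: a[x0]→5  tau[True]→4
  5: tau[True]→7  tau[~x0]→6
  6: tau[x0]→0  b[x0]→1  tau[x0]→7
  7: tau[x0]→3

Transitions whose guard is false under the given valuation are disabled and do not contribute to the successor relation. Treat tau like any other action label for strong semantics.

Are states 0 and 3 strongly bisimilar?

Bisimulation quotient by refinement:
  P[0] = {{0,1,2,3,4,5,6,7}}
  P[1] = {{0,3},{1,4,5},{2},{6,7}}
  P[2] = {{0,3},{1,4},{2},{5},{6,7}}
5 equivalence class(es) (converged in 3)
[0]={0,3}  [3]={0,3}

Answer: BISIMILAR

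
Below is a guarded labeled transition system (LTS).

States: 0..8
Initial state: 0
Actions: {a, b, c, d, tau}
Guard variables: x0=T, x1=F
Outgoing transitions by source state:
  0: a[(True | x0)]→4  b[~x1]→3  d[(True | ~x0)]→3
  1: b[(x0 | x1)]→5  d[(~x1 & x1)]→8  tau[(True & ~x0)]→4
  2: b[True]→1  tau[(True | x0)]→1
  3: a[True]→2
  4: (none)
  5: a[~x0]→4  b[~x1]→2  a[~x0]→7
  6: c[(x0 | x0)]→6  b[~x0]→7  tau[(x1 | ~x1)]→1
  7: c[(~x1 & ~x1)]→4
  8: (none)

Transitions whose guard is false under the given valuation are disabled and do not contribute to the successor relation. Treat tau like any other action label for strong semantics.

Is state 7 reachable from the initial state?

After dropping false guards: 11 live edges.
Layer 0: {0}
Layer 1: {3,4}  total {0,3,4}
Layer 2: {2}  total {0,2,3,4}
Layer 3: {1}  total {0,1,2,3,4}
Layer 4: {5}  total {0,1,2,3,4,5}
R = {0,1,2,3,4,5}

Answer: UNREACHABLE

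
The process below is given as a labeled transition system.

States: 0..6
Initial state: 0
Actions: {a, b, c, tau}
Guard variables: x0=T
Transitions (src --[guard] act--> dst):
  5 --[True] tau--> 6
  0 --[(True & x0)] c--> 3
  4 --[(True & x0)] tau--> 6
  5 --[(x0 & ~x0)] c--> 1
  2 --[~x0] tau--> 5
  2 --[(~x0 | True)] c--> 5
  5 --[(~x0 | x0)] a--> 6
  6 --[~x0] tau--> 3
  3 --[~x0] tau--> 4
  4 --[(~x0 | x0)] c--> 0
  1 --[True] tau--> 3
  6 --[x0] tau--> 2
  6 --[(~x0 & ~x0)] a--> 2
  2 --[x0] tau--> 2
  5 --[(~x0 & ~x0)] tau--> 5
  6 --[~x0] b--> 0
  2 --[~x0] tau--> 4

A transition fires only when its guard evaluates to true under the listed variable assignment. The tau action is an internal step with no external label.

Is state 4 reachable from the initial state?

After dropping false guards: 9 live edges.
L0 = {0}
L1 = {3}  cumulative {0,3}
Reach set: {0,3}

Answer: UNREACHABLE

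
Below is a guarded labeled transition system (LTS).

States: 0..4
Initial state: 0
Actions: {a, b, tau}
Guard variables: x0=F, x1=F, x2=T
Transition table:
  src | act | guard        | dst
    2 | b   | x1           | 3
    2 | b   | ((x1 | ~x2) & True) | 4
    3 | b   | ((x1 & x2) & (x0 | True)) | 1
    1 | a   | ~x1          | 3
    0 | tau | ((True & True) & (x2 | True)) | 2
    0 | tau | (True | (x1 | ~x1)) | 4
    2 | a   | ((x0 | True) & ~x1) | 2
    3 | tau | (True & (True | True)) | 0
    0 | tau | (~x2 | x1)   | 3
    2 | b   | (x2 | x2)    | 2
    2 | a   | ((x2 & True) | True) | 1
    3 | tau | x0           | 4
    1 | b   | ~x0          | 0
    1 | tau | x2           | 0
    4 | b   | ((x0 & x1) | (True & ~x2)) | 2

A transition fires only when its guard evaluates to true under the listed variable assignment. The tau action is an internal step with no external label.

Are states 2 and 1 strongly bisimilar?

Refine partition for ~:
  P[0] = {{0,1,2,3,4}}
  P[1] = {{0,3},{1},{2},{4}}
  P[2] = {{0},{1},{2},{3},{4}}
stable after 3 split(s): 5 block(s)
[2]={2}  [1]={1}

Answer: NOT BISIMILAR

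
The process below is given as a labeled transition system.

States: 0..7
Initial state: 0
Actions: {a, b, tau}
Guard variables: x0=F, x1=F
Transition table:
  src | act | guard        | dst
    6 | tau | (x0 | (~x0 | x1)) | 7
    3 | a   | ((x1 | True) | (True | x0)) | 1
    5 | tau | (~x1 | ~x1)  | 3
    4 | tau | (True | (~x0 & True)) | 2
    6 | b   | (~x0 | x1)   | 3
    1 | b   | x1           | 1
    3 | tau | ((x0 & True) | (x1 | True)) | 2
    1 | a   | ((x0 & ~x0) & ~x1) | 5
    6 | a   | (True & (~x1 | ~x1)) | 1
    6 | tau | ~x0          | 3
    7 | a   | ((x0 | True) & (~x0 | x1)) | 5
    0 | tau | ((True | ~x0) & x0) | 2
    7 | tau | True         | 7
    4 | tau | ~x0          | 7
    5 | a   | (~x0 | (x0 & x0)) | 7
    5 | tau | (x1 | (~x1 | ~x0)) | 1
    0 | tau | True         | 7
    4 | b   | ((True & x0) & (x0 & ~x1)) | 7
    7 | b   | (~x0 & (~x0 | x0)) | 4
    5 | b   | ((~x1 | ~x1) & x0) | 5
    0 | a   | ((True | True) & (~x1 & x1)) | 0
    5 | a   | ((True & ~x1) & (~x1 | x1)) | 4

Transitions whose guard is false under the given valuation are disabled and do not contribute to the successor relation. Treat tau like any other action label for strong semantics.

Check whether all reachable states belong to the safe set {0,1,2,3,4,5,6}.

Answer: INVARIANT VIOLATED at state 7

Trace:
Allowed set {0,1,2,3,4,5,6}
Reach set: {0,1,2,3,4,5,7}
  0: safe
  1: safe
  2: safe
  3: safe
  4: safe
  5: safe
  7: outside
witness against invariant: tau → 7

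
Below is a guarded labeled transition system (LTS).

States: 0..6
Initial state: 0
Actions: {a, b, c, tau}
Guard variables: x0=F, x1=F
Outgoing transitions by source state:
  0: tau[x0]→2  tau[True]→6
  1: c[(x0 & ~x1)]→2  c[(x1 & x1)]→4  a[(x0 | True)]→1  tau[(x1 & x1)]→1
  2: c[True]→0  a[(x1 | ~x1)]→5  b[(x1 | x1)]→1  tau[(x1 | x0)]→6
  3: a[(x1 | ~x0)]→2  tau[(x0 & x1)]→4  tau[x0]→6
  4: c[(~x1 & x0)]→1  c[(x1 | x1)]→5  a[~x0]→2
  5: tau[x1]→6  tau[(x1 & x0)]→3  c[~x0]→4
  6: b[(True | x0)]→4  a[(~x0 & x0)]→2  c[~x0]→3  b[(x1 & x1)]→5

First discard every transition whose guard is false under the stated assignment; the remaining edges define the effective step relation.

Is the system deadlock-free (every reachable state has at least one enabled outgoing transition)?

Reach set: {0,2,3,4,5,6}
  0: tau→6  [1 exit(s)]
  2: a→5  c→0  [2 exit(s)]
  3: a→2  [1 exit(s)]
  4: a→2  [1 exit(s)]
  5: c→4  [1 exit(s)]
  6: b→4  c→3  [2 exit(s)]

Answer: DEADLOCK-FREE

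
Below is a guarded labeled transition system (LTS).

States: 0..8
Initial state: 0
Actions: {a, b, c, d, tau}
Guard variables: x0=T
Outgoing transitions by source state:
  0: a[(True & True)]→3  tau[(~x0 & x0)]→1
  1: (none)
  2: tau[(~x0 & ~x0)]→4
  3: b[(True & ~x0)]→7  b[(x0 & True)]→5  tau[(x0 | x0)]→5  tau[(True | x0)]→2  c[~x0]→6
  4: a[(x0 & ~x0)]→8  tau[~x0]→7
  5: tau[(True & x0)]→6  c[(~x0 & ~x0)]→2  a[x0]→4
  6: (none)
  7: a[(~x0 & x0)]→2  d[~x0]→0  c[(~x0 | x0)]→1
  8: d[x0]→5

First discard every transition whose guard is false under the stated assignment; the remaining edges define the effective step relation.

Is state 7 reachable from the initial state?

Answer: UNREACHABLE

Trace:
Guard filter leaves 8 enabled edge(s).
L0 = {0}
L1 = {3}  total {0,3}
L2 = {2,5}  total {0,2,3,5}
L3 = {4,6}  total {0,2,3,4,5,6}
Reachable = {0,2,3,4,5,6}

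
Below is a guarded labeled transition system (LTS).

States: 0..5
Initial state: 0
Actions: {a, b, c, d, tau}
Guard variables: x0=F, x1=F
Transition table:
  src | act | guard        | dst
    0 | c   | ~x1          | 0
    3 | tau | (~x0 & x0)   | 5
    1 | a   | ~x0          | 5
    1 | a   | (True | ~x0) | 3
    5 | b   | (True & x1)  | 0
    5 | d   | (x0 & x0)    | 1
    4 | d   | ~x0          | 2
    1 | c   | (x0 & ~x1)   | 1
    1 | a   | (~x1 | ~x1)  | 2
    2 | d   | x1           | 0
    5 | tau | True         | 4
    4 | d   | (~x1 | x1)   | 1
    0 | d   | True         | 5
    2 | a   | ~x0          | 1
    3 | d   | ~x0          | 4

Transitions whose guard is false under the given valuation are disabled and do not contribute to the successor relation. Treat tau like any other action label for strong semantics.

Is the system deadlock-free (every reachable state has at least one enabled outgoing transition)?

R = {0,1,2,3,4,5}
  0: c→0  d→5  [2 out]
  1: a→2  a→3  a→5  [3 out]
  2: a→1  [1 out]
  3: d→4  [1 out]
  4: d→1  d→2  [2 out]
  5: tau→4  [1 out]

Answer: DEADLOCK-FREE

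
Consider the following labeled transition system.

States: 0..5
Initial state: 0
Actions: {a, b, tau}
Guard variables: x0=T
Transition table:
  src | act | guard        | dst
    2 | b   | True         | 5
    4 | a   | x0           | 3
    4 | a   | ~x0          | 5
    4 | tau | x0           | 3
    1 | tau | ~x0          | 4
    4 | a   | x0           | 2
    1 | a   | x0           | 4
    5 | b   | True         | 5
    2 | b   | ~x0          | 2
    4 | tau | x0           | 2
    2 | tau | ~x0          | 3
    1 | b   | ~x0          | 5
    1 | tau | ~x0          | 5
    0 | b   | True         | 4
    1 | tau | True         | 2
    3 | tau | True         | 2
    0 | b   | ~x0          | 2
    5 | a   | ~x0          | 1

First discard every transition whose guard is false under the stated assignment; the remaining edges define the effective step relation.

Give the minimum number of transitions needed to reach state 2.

BFS to 2:
  L0 = {0}
  L1 = {4}
  L2 = {2,3}
2 enters at depth 2; path b·a

Answer: 2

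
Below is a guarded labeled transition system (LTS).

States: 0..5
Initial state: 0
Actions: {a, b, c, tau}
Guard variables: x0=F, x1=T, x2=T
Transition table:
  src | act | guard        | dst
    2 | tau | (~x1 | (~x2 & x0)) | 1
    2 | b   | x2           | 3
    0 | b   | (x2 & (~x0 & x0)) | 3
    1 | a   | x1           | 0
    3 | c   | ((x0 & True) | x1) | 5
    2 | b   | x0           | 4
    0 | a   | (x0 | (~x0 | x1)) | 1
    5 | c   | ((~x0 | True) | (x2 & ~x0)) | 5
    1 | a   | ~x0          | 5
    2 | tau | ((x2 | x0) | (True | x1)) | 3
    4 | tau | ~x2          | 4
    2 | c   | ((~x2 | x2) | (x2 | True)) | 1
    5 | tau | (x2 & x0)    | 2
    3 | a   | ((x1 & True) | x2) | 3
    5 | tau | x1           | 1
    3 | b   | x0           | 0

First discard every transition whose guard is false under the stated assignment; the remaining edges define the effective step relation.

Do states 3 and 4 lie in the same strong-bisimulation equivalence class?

Bisimulation quotient by refinement:
  P[0] = {{0,1,2,3,4,5}}
  P[1] = {{0,1},{2},{3},{4},{5}}
  P[2] = {{0},{1},{2},{3},{4},{5}}
Fixed point at round 3; 6 class(es).
class of 3: {3}; class of 4: {4}

Answer: NOT BISIMILAR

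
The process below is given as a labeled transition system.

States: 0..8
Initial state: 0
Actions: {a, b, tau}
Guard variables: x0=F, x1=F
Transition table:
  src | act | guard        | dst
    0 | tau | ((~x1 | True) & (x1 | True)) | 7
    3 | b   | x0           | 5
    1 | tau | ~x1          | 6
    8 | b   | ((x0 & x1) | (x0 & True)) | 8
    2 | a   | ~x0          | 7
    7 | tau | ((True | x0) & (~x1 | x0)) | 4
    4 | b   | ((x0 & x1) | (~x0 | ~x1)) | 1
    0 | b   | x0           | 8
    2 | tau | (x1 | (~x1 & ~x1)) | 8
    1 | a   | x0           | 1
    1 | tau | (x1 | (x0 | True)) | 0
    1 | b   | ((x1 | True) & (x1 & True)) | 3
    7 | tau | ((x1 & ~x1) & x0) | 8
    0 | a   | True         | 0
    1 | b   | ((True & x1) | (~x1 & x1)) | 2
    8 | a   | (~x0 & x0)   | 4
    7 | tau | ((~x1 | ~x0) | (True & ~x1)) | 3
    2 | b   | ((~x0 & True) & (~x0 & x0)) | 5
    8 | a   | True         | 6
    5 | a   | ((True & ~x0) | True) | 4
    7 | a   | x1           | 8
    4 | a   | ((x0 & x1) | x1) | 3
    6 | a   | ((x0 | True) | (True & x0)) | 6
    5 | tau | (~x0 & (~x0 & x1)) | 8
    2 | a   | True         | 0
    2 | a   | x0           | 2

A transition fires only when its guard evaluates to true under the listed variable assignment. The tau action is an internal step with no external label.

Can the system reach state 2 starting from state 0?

Answer: UNREACHABLE

Trace:
Guard filter leaves 13 enabled edge(s).
L0 = {0}
L1 = {7}  now seen {0,7}
L2 = {3,4}  now seen {0,3,4,7}
L3 = {1}  now seen {0,1,3,4,7}
L4 = {6}  now seen {0,1,3,4,6,7}
R = {0,1,3,4,6,7}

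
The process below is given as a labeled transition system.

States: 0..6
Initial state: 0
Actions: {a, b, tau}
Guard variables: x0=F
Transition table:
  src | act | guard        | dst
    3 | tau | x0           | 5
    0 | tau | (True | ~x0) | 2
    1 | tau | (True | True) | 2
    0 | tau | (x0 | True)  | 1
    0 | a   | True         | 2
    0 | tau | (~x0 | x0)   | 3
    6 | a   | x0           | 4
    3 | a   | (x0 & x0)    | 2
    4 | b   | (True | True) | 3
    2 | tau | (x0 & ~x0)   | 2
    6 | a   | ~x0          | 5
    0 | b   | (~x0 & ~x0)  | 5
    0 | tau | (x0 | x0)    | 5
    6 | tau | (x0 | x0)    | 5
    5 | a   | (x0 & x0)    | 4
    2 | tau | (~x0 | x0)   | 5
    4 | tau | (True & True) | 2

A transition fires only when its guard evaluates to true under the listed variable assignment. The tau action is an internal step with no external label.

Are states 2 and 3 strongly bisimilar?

Answer: NOT BISIMILAR

Working:
Refine partition for ~:
  P[0] = {{0,1,2,3,4,5,6}}
  P[1] = {{0},{1,2},{3,5},{4},{6}}
  P[2] = {{0},{1},{2},{3,5},{4},{6}}
6 equivalence class(es) (converged in 3)
2∈{2}, 3∈{3,5}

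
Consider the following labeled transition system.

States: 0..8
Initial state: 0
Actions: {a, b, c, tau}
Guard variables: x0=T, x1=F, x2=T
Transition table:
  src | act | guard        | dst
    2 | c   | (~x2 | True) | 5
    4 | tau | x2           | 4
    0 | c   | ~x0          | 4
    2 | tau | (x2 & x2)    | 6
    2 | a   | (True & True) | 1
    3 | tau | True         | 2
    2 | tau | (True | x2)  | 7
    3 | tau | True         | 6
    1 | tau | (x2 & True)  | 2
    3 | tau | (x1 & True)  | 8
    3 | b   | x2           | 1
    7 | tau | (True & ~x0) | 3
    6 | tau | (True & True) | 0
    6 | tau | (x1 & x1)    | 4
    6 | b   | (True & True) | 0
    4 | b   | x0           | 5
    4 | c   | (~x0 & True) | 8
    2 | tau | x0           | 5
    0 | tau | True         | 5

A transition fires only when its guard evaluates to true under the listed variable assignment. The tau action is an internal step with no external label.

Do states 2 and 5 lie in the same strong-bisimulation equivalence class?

Answer: NOT BISIMILAR

Analysis:
Compute ~ classes (split until stable):
  round 0: {{0,1,2,3,4,5,6,7,8}}
  round 1: {{0,1},{2},{3,4,6},{5,7,8}}
  round 2: {{0},{1},{2},{3},{4},{5,7,8},{6}}
stable after 3 split(s): 7 block(s)
[2]={2}  [5]={5,7,8}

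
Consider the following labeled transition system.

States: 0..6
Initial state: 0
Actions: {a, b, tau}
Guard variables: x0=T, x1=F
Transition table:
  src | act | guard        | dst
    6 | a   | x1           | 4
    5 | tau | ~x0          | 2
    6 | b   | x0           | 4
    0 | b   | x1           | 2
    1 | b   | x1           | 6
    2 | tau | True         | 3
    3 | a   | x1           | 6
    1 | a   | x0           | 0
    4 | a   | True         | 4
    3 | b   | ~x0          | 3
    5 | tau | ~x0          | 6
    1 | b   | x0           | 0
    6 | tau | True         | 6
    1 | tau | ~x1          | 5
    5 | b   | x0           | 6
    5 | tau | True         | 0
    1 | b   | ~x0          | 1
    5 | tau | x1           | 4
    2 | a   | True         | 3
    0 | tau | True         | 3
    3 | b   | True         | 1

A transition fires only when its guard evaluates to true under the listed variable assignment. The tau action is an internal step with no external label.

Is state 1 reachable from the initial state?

Answer: REACHABLE

Working:
Guard filter leaves 12 enabled edge(s).
depth 0: {0}
depth 1: {3}  total {0,3}
depth 2: {1}  total {0,1,3}
depth 3: {5}  total {0,1,3,5}
depth 4: {6}  total {0,1,3,5,6}
depth 5: {4}  total {0,1,3,4,5,6}
R = {0,1,3,4,5,6}
witness 1: tau·b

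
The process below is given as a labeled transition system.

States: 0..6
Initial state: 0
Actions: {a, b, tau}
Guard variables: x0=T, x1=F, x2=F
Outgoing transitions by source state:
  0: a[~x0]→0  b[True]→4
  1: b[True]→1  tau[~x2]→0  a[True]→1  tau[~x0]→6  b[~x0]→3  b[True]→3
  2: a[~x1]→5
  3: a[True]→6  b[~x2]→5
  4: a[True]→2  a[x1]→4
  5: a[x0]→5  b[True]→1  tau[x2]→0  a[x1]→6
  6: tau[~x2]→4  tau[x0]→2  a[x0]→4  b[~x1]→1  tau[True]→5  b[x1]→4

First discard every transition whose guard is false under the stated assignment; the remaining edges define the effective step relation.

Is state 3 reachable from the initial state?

Guard filter leaves 16 enabled edge(s).
Layer 0: {0}
Layer 1: {4}  total {0,4}
Layer 2: {2}  total {0,2,4}
Layer 3: {5}  total {0,2,4,5}
Layer 4: {1}  total {0,1,2,4,5}
Layer 5: {3}  total {0,1,2,3,4,5}
Layer 6: {6}  total {0,1,2,3,4,5,6}
Reachable = {0,1,2,3,4,5,6}
Path to 3: b·a·a·b·b

Answer: REACHABLE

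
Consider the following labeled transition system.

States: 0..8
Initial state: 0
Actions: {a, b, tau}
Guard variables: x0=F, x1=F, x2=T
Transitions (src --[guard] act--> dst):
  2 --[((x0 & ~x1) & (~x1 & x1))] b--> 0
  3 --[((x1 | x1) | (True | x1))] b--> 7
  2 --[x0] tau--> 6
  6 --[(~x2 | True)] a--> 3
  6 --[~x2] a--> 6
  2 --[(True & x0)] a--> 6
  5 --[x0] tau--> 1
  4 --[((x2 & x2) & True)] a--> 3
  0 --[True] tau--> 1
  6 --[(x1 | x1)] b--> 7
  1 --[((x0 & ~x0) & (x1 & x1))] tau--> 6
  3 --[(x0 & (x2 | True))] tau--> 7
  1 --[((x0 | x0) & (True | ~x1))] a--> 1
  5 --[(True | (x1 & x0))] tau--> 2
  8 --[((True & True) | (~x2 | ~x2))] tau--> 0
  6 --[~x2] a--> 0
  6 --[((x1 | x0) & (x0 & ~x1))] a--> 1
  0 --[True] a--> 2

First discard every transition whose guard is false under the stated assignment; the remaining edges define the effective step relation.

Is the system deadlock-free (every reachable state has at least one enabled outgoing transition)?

R = {0,1,2}
  0: a→2  tau→1  [deg 2]
  1: ∅  [STUCK]
  2: ∅  [STUCK]
Path to 1: tau

Answer: DEADLOCK at state 1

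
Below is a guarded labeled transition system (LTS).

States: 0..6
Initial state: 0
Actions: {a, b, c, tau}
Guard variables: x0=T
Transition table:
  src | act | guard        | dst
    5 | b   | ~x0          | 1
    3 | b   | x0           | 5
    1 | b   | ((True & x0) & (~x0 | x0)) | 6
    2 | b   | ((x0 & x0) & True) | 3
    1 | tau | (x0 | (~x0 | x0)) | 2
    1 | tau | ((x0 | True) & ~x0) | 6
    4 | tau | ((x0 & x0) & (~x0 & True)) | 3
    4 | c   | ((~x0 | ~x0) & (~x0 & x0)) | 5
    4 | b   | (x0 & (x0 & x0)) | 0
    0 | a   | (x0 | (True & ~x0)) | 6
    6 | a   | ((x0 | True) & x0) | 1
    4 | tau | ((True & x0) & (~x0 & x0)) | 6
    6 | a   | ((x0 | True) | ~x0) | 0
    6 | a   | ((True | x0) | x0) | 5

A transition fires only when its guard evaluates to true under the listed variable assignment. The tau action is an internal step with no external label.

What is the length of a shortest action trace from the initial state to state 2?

Answer: 3

Analysis:
Layered search for 2:
  L0 = {0}
  L1 = {6}
  L2 = {1,5}
  L3 = {2}
first hit 2 at d=3 via a·a·tau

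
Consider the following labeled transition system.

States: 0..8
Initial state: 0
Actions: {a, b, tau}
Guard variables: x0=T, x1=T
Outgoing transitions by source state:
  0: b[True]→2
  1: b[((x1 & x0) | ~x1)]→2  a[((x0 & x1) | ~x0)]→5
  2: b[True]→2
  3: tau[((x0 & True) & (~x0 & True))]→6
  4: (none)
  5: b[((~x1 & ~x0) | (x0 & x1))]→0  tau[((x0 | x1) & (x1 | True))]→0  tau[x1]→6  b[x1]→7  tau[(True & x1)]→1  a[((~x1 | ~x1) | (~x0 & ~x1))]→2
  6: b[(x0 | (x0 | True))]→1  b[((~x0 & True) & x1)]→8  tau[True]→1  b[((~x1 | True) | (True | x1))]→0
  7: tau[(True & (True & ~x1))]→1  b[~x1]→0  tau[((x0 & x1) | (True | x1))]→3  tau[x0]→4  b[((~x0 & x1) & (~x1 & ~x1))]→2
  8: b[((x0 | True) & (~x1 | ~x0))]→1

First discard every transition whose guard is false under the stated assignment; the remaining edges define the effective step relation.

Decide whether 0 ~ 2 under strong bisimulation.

Compute ~ classes (split until stable):
  round 0: {{0,1,2,3,4,5,6,7,8}}
  round 1: {{0,2},{1},{3,4,8},{5,6},{7}}
  round 2: {{0,2},{1},{3,4,8},{5},{6},{7}}
Fixed point at round 3; 6 class(es).
class of 0: {0,2}; class of 2: {0,2}

Answer: BISIMILAR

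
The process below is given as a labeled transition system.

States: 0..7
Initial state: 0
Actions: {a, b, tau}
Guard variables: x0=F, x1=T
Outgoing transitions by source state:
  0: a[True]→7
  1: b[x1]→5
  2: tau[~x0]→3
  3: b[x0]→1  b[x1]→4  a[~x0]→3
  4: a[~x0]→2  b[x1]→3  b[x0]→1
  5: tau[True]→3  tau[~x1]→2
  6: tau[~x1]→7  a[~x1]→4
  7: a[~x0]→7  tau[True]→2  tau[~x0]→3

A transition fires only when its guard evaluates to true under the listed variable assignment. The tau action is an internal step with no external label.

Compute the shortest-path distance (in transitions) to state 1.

Answer: UNREACHABLE

Working:
Breadth-first toward 1:
  Layer 0: {0}
  Layer 1: {7}
  Layer 2: {2,3}
  Layer 3: {4}
1 never appears.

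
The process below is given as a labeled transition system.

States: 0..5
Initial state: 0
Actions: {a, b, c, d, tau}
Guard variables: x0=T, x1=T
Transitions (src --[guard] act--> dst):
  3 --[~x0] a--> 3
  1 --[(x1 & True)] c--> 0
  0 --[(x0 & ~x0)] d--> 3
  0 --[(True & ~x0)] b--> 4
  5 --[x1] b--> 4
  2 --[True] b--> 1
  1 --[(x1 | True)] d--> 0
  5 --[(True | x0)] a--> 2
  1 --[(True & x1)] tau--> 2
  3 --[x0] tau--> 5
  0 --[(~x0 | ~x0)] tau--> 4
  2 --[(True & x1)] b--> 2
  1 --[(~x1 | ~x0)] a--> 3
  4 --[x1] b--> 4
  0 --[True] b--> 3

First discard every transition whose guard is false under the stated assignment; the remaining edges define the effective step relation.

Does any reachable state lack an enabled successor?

R = {0,1,2,3,4,5}
  0: b→3  [1 out]
  1: c→0  d→0  tau→2  [3 out]
  2: b→1  b→2  [2 out]
  3: tau→5  [1 out]
  4: b→4  [1 out]
  5: a→2  b→4  [2 out]

Answer: DEADLOCK-FREE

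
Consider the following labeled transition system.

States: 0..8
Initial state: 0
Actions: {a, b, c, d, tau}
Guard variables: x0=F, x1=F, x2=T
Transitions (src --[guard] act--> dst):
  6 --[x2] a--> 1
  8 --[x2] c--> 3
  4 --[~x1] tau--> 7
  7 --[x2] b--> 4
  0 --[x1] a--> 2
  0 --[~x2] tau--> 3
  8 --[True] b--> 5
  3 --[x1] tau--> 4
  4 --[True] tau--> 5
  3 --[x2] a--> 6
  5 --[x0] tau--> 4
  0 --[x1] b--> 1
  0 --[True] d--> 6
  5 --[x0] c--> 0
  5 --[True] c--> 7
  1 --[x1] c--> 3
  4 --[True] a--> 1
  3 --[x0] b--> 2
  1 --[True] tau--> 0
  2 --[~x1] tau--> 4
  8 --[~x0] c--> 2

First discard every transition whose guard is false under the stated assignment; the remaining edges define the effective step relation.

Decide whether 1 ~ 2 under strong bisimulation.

Answer: NOT BISIMILAR

Working:
Compute ~ classes (split until stable):
  π0 = {{0,1,2,3,4,5,6,7,8}}
  π1 = {{0},{1,2},{3,6},{4},{5},{7},{8}}
  π2 = {{0},{1},{2},{3},{4},{5},{6},{7},{8}}
9 equivalence class(es) (converged in 3)
class of 1: {1}; class of 2: {2}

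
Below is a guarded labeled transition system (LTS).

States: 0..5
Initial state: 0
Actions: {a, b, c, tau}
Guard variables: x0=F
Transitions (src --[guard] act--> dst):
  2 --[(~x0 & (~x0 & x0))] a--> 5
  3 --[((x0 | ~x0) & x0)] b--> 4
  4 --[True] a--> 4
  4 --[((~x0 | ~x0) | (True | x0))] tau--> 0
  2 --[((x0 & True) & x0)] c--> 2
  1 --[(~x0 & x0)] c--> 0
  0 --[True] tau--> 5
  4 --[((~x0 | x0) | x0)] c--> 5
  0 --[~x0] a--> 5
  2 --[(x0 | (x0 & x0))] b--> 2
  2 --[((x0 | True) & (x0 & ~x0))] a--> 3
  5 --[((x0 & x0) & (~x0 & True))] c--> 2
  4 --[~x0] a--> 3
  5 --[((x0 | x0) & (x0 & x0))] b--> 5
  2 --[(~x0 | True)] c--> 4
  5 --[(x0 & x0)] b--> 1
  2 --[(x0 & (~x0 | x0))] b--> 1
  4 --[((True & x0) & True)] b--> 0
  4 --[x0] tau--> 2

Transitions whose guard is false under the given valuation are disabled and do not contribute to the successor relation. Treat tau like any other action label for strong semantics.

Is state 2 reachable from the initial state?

7 transition(s) survive guard evaluation.
Layer 0: {0}
Layer 1: {5}  now seen {0,5}
Reach set: {0,5}

Answer: UNREACHABLE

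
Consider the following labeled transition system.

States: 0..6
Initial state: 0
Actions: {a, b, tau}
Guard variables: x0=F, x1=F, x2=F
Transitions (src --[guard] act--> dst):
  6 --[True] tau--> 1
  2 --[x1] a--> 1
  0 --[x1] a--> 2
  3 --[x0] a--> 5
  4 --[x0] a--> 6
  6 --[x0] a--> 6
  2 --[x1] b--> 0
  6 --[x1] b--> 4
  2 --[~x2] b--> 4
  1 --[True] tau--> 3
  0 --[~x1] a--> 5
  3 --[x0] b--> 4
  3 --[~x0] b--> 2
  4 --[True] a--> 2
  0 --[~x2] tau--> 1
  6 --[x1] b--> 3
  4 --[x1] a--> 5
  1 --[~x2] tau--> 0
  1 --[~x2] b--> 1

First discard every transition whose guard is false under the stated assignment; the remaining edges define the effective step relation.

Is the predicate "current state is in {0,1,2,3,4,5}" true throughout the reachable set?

Answer: INVARIANT HOLDS

Working:
Inv-set: {0,1,2,3,4,5}
R = {0,1,2,3,4,5}
  0: safe
  1: safe
  2: safe
  3: safe
  4: safe
  5: safe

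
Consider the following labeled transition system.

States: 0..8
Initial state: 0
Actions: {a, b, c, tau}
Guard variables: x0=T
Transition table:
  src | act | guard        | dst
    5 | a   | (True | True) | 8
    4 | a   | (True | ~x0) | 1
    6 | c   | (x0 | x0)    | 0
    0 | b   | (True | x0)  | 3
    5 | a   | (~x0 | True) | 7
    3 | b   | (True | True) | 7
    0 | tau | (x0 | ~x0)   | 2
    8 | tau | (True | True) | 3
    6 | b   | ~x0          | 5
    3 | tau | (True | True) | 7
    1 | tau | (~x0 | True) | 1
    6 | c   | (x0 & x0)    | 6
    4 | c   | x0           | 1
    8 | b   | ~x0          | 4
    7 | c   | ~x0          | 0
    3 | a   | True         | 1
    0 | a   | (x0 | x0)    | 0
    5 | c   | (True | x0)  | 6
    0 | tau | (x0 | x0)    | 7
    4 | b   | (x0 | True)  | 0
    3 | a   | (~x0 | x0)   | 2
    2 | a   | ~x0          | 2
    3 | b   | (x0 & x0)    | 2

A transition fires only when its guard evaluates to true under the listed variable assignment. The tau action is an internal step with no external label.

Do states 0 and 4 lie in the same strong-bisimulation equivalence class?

Answer: NOT BISIMILAR

Analysis:
Bisimulation quotient by refinement:
  π0 = {{0,1,2,3,4,5,6,7,8}}
  π1 = {{0,3},{1,8},{2,7},{4},{5},{6}}
  π2 = {{0},{1},{2,7},{3},{4},{5},{6},{8}}
stable after 3 split(s): 8 block(s)
0∈{0}, 4∈{4}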